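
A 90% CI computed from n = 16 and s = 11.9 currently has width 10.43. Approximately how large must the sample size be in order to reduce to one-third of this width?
n ≈ 144

CI width ∝ 1/√n
To reduce width by factor 3, need √n to grow by 3 → need 3² = 9 times as many samples.

Current: n = 16, width = 10.43
New: n = 144, width ≈ 3.28

Width reduced by factor of 10.43/3.28 = 3.18.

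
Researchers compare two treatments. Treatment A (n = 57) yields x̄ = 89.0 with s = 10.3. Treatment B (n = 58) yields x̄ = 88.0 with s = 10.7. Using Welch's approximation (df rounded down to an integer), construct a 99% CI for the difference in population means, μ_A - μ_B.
(-4.13, 6.13)

Difference: x̄₁ - x̄₂ = 1.00
SE = √(s₁²/n₁ + s₂²/n₂) = √(10.3²/57 + 10.7²/58) = 1.9584
df = 112.95 → 112 (Welch–Satterthwaite, rounded down)
t* = 2.620

CI: 1.00 ± 2.620 · 1.9584 = 1.00 ± 5.13 = (-4.13, 6.13)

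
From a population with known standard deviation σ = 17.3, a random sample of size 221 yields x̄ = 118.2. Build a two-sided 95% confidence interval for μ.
(115.92, 120.48)

z-interval (σ known):
z* = 1.960 for 95% confidence

Margin of error = z* · σ/√n = 1.960 · 17.3/√221 = 2.28

CI: (118.2 - 2.28, 118.2 + 2.28) = (115.92, 120.48)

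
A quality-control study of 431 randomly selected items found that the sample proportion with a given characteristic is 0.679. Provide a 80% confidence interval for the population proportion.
(0.650, 0.708)

Proportion CI:
SE = √(p̂(1-p̂)/n) = √(0.679 · 0.321 / 431) = 0.02249

z* = 1.282
Margin = z* · SE = 1.282 · 0.02249 = 0.0288

CI: 0.679 ± 0.0288 = (0.650, 0.708)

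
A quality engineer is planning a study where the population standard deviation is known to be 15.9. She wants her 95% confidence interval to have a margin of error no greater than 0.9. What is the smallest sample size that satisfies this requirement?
n ≥ 1200

For margin E ≤ 0.9:
n ≥ (z* · σ / E)²
n ≥ (1.960 · 15.9 / 0.9)²
n ≥ 1199.01

Minimum n = 1200 (rounding up)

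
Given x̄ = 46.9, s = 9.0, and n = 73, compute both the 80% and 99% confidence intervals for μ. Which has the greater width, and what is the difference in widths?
99% CI is wider by 2.85

df = 72
80% CI: t* = 1.293, (45.54, 48.26), width = 2 · t* · s/√n = 2.72
99% CI: t* = 2.646, (44.11, 49.69), width = 2 · t* · s/√n = 5.57

The 99% CI is wider by 5.57 - 2.72 = 2.85.
Higher confidence requires a wider interval.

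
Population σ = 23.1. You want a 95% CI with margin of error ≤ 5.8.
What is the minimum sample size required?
n ≥ 61

For margin E ≤ 5.8:
n ≥ (z* · σ / E)²
n ≥ (1.960 · 23.1 / 5.8)²
n ≥ 60.94

Minimum n = 61 (rounding up)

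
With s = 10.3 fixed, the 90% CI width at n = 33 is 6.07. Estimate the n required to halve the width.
n ≈ 132

CI width ∝ 1/√n
To reduce width by factor 2, need √n to grow by 2 → need 2² = 4 times as many samples.

Current: n = 33, width = 6.07
New: n = 132, width ≈ 2.97

Width reduced by factor of 6.07/2.97 = 2.04.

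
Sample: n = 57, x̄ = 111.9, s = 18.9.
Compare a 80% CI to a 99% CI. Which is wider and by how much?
99% CI is wider by 6.86

df = 56
80% CI: t* = 1.297, (108.65, 115.15), width = 2 · t* · s/√n = 6.49
99% CI: t* = 2.667, (105.22, 118.58), width = 2 · t* · s/√n = 13.35

The 99% CI is wider by 13.35 - 6.49 = 6.86.
Higher confidence requires a wider interval.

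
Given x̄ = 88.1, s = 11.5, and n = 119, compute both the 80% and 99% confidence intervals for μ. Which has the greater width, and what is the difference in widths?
99% CI is wider by 2.80

df = 118
80% CI: t* = 1.289, (86.74, 89.46), width = 2 · t* · s/√n = 2.72
99% CI: t* = 2.618, (85.34, 90.86), width = 2 · t* · s/√n = 5.52

The 99% CI is wider by 5.52 - 2.72 = 2.80.
Higher confidence requires a wider interval.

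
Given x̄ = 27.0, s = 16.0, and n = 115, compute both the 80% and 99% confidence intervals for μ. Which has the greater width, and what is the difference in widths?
99% CI is wider by 3.97

df = 114
80% CI: t* = 1.289, (25.08, 28.92), width = 2 · t* · s/√n = 3.85
99% CI: t* = 2.620, (23.09, 30.91), width = 2 · t* · s/√n = 7.82

The 99% CI is wider by 7.82 - 3.85 = 3.97.
Higher confidence requires a wider interval.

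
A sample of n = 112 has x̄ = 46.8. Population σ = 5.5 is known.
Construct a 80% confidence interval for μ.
(46.13, 47.47)

z-interval (σ known):
z* = 1.282 for 80% confidence

Margin of error = z* · σ/√n = 1.282 · 5.5/√112 = 0.67

CI: (46.8 - 0.67, 46.8 + 0.67) = (46.13, 47.47)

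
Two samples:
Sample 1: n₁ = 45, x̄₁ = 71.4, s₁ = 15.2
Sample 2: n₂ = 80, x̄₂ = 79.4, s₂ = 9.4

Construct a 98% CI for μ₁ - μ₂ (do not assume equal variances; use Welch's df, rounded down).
(-13.96, -2.04)

Difference: x̄₁ - x̄₂ = -8.00
SE = √(s₁²/n₁ + s₂²/n₂) = √(15.2²/45 + 9.4²/80) = 2.4977
df = 63.33 → 63 (Welch–Satterthwaite, rounded down)
t* = 2.387

CI: -8.00 ± 2.387 · 2.4977 = -8.00 ± 5.96 = (-13.96, -2.04)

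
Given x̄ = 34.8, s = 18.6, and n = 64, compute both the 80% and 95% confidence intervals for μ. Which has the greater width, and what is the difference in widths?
95% CI is wider by 3.27

df = 63
80% CI: t* = 1.295, (31.79, 37.81), width = 2 · t* · s/√n = 6.02
95% CI: t* = 1.998, (30.15, 39.45), width = 2 · t* · s/√n = 9.29

The 95% CI is wider by 9.29 - 6.02 = 3.27.
Higher confidence requires a wider interval.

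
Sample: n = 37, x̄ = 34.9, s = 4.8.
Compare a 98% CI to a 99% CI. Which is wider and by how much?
99% CI is wider by 0.45

df = 36
98% CI: t* = 2.434, (32.98, 36.82), width = 2 · t* · s/√n = 3.84
99% CI: t* = 2.719, (32.75, 37.05), width = 2 · t* · s/√n = 4.29

The 99% CI is wider by 4.29 - 3.84 = 0.45.
Higher confidence requires a wider interval.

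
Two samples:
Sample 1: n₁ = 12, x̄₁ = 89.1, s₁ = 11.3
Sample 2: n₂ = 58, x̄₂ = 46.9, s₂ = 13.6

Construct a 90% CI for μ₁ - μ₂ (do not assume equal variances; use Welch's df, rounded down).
(35.75, 48.65)

Difference: x̄₁ - x̄₂ = 42.20
SE = √(s₁²/n₁ + s₂²/n₂) = √(11.3²/12 + 13.6²/58) = 3.7188
df = 18.26 → 18 (Welch–Satterthwaite, rounded down)
t* = 1.734

CI: 42.20 ± 1.734 · 3.7188 = 42.20 ± 6.45 = (35.75, 48.65)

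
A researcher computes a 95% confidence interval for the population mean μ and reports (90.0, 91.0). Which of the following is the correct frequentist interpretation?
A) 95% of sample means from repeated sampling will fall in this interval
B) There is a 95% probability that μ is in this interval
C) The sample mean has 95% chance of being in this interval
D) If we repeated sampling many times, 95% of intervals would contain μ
D

A) Wrong — coverage applies to intervals containing μ, not to future x̄ values.
B) Wrong — μ is fixed; the randomness lives in the interval, not in μ.
C) Wrong — x̄ is observed and sits in the interval by construction.
D) Correct — this is the frequentist long-run coverage interpretation.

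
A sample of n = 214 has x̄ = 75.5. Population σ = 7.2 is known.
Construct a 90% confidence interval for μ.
(74.69, 76.31)

z-interval (σ known):
z* = 1.645 for 90% confidence

Margin of error = z* · σ/√n = 1.645 · 7.2/√214 = 0.81

CI: (75.5 - 0.81, 75.5 + 0.81) = (74.69, 76.31)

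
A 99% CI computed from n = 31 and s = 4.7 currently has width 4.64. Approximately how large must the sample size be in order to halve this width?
n ≈ 124

CI width ∝ 1/√n
To reduce width by factor 2, need √n to grow by 2 → need 2² = 4 times as many samples.

Current: n = 31, width = 4.64
New: n = 124, width ≈ 2.21

Width reduced by factor of 4.64/2.21 = 2.10.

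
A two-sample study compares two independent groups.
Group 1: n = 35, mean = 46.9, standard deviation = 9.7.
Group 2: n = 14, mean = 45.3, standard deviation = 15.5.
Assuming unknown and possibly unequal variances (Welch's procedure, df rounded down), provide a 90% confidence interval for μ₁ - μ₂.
(-6.15, 9.35)

Difference: x̄₁ - x̄₂ = 1.60
SE = √(s₁²/n₁ + s₂²/n₂) = √(9.7²/35 + 15.5²/14) = 4.4552
df = 17.23 → 17 (Welch–Satterthwaite, rounded down)
t* = 1.740

CI: 1.60 ± 1.740 · 4.4552 = 1.60 ± 7.75 = (-6.15, 9.35)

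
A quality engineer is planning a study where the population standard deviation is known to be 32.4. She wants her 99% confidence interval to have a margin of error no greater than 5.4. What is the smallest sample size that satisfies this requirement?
n ≥ 239

For margin E ≤ 5.4:
n ≥ (z* · σ / E)²
n ≥ (2.576 · 32.4 / 5.4)²
n ≥ 238.89

Minimum n = 239 (rounding up)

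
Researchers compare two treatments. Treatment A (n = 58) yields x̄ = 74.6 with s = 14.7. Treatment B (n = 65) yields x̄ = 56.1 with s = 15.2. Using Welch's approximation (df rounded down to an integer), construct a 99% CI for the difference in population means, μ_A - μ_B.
(11.44, 25.56)

Difference: x̄₁ - x̄₂ = 18.50
SE = √(s₁²/n₁ + s₂²/n₂) = √(14.7²/58 + 15.2²/65) = 2.6982
df = 120.20 → 120 (Welch–Satterthwaite, rounded down)
t* = 2.617

CI: 18.50 ± 2.617 · 2.6982 = 18.50 ± 7.06 = (11.44, 25.56)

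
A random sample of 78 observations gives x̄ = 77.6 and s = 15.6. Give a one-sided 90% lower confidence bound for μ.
μ ≥ 75.32

Lower bound (one-sided):
t* = 1.293 (one-sided for 90%)
Lower bound = x̄ - t* · s/√n = 77.6 - 1.293 · 15.6/√78 = 75.32

We are 90% confident that μ ≥ 75.32.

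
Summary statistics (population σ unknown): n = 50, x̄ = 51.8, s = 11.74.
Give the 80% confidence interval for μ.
(49.64, 53.96)

t-interval (σ unknown):
df = n - 1 = 49
t* = 1.299 for 80% confidence

Margin of error = t* · s/√n = 1.299 · 11.74/√50 = 2.16

CI: (49.64, 53.96)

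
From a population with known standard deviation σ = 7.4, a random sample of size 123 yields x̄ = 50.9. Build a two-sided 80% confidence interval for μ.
(50.04, 51.76)

z-interval (σ known):
z* = 1.282 for 80% confidence

Margin of error = z* · σ/√n = 1.282 · 7.4/√123 = 0.86

CI: (50.9 - 0.86, 50.9 + 0.86) = (50.04, 51.76)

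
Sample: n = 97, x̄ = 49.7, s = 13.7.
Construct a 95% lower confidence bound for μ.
μ ≥ 47.39

Lower bound (one-sided):
t* = 1.661 (one-sided for 95%)
Lower bound = x̄ - t* · s/√n = 49.7 - 1.661 · 13.7/√97 = 47.39

We are 95% confident that μ ≥ 47.39.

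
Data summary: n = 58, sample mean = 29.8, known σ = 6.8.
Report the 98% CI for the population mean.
(27.72, 31.88)

z-interval (σ known):
z* = 2.326 for 98% confidence

Margin of error = z* · σ/√n = 2.326 · 6.8/√58 = 2.08

CI: (29.8 - 2.08, 29.8 + 2.08) = (27.72, 31.88)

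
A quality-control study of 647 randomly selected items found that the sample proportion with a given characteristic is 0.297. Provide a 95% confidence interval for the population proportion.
(0.262, 0.332)

Proportion CI:
SE = √(p̂(1-p̂)/n) = √(0.297 · 0.703 / 647) = 0.01796

z* = 1.960
Margin = z* · SE = 1.960 · 0.01796 = 0.0352

CI: 0.297 ± 0.0352 = (0.262, 0.332)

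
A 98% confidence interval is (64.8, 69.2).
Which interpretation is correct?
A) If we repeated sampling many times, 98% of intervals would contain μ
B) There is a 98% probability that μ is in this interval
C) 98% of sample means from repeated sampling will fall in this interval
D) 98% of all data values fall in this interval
A

A) Correct — this is the frequentist long-run coverage interpretation.
B) Wrong — μ is fixed; the randomness lives in the interval, not in μ.
C) Wrong — coverage applies to intervals containing μ, not to future x̄ values.
D) Wrong — a CI is about the parameter μ, not individual data values.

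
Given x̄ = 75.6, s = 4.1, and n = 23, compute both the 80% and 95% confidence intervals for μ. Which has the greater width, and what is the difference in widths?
95% CI is wider by 1.29

df = 22
80% CI: t* = 1.321, (74.47, 76.73), width = 2 · t* · s/√n = 2.26
95% CI: t* = 2.074, (73.83, 77.37), width = 2 · t* · s/√n = 3.55

The 95% CI is wider by 3.55 - 2.26 = 1.29.
Higher confidence requires a wider interval.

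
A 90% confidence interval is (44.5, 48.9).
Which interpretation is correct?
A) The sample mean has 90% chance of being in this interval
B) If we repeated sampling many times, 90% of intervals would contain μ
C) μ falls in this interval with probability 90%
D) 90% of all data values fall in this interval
B

A) Wrong — x̄ is observed and sits in the interval by construction.
B) Correct — this is the frequentist long-run coverage interpretation.
C) Wrong — μ is fixed; the randomness lives in the interval, not in μ.
D) Wrong — a CI is about the parameter μ, not individual data values.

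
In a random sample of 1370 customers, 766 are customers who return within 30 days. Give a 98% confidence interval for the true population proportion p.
(0.528, 0.590)

Proportion CI:
p̂ = 766/1370 = 0.55912
SE = √(p̂(1-p̂)/n) = √(0.55912 · 0.44088 / 1370) = 0.01341

z* = 2.326
Margin = z* · SE = 2.326 · 0.01341 = 0.0312

CI: 0.55912 ± 0.0312 = (0.528, 0.590)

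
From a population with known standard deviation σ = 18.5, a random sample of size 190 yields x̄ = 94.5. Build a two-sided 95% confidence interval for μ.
(91.87, 97.13)

z-interval (σ known):
z* = 1.960 for 95% confidence

Margin of error = z* · σ/√n = 1.960 · 18.5/√190 = 2.63

CI: (94.5 - 2.63, 94.5 + 2.63) = (91.87, 97.13)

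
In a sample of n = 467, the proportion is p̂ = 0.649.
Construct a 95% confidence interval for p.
(0.606, 0.692)

Proportion CI:
SE = √(p̂(1-p̂)/n) = √(0.649 · 0.351 / 467) = 0.02209

z* = 1.960
Margin = z* · SE = 1.960 · 0.02209 = 0.0433

CI: 0.649 ± 0.0433 = (0.606, 0.692)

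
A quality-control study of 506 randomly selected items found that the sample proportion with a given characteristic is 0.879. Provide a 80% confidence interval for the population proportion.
(0.860, 0.898)

Proportion CI:
SE = √(p̂(1-p̂)/n) = √(0.879 · 0.121 / 506) = 0.01450

z* = 1.282
Margin = z* · SE = 1.282 · 0.01450 = 0.0186

CI: 0.879 ± 0.0186 = (0.860, 0.898)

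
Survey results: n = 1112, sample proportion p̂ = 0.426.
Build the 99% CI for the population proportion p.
(0.388, 0.464)

Proportion CI:
SE = √(p̂(1-p̂)/n) = √(0.426 · 0.574 / 1112) = 0.01483

z* = 2.576
Margin = z* · SE = 2.576 · 0.01483 = 0.0382

CI: 0.426 ± 0.0382 = (0.388, 0.464)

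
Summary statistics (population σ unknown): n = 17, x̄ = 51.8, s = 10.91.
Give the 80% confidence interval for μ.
(48.26, 55.34)

t-interval (σ unknown):
df = n - 1 = 16
t* = 1.337 for 80% confidence

Margin of error = t* · s/√n = 1.337 · 10.91/√17 = 3.54

CI: (48.26, 55.34)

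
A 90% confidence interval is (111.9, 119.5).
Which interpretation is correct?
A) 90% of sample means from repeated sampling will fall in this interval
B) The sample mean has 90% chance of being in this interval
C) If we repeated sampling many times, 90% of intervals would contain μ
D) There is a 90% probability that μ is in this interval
C

A) Wrong — coverage applies to intervals containing μ, not to future x̄ values.
B) Wrong — x̄ is observed and sits in the interval by construction.
C) Correct — this is the frequentist long-run coverage interpretation.
D) Wrong — μ is fixed; the randomness lives in the interval, not in μ.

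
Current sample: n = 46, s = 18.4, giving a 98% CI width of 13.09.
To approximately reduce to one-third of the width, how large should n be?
n ≈ 414

CI width ∝ 1/√n
To reduce width by factor 3, need √n to grow by 3 → need 3² = 9 times as many samples.

Current: n = 46, width = 13.09
New: n = 414, width ≈ 4.22

Width reduced by factor of 13.09/4.22 = 3.10.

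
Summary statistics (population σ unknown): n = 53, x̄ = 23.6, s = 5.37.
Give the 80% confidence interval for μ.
(22.64, 24.56)

t-interval (σ unknown):
df = n - 1 = 52
t* = 1.298 for 80% confidence

Margin of error = t* · s/√n = 1.298 · 5.37/√53 = 0.96

CI: (22.64, 24.56)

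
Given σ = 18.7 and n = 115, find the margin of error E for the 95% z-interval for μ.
Margin of error = 3.42

Margin of error = z* · σ/√n
= 1.960 · 18.7/√115
= 1.960 · 18.7/10.7238
= 3.42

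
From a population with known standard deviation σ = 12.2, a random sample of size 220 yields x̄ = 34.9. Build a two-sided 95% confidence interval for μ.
(33.29, 36.51)

z-interval (σ known):
z* = 1.960 for 95% confidence

Margin of error = z* · σ/√n = 1.960 · 12.2/√220 = 1.61

CI: (34.9 - 1.61, 34.9 + 1.61) = (33.29, 36.51)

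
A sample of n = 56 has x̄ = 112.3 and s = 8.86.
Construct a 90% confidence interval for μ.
(110.32, 114.28)

t-interval (σ unknown):
df = n - 1 = 55
t* = 1.673 for 90% confidence

Margin of error = t* · s/√n = 1.673 · 8.86/√56 = 1.98

CI: (110.32, 114.28)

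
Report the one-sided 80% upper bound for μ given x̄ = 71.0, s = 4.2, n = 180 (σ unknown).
μ ≤ 71.26

Upper bound (one-sided):
t* = 0.844 (one-sided for 80%)
Upper bound = x̄ + t* · s/√n = 71.0 + 0.844 · 4.2/√180 = 71.26

We are 80% confident that μ ≤ 71.26.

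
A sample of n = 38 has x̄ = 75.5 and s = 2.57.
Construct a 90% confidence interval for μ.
(74.80, 76.20)

t-interval (σ unknown):
df = n - 1 = 37
t* = 1.687 for 90% confidence

Margin of error = t* · s/√n = 1.687 · 2.57/√38 = 0.70

CI: (74.80, 76.20)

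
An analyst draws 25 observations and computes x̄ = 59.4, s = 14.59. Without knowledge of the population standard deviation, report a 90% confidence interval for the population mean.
(54.41, 64.39)

t-interval (σ unknown):
df = n - 1 = 24
t* = 1.711 for 90% confidence

Margin of error = t* · s/√n = 1.711 · 14.59/√25 = 4.99

CI: (54.41, 64.39)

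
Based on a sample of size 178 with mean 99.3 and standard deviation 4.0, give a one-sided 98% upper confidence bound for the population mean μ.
μ ≤ 99.92

Upper bound (one-sided):
t* = 2.069 (one-sided for 98%)
Upper bound = x̄ + t* · s/√n = 99.3 + 2.069 · 4.0/√178 = 99.92

We are 98% confident that μ ≤ 99.92.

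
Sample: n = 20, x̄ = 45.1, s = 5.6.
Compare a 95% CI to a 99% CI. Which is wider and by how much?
99% CI is wider by 1.93

df = 19
95% CI: t* = 2.093, (42.48, 47.72), width = 2 · t* · s/√n = 5.24
99% CI: t* = 2.861, (41.52, 48.68), width = 2 · t* · s/√n = 7.17

The 99% CI is wider by 7.17 - 5.24 = 1.93.
Higher confidence requires a wider interval.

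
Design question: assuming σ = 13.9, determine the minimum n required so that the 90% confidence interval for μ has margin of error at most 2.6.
n ≥ 78

For margin E ≤ 2.6:
n ≥ (z* · σ / E)²
n ≥ (1.645 · 13.9 / 2.6)²
n ≥ 77.34

Minimum n = 78 (rounding up)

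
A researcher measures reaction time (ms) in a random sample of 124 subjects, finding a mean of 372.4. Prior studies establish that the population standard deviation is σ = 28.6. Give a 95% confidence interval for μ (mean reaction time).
(367.37, 377.43)

z-interval (σ known):
z* = 1.960 for 95% confidence

Margin of error = z* · σ/√n = 1.960 · 28.6/√124 = 5.03

CI: (372.4 - 5.03, 372.4 + 5.03) = (367.37, 377.43)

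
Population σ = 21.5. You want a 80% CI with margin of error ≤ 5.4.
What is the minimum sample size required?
n ≥ 27

For margin E ≤ 5.4:
n ≥ (z* · σ / E)²
n ≥ (1.282 · 21.5 / 5.4)²
n ≥ 26.05

Minimum n = 27 (rounding up)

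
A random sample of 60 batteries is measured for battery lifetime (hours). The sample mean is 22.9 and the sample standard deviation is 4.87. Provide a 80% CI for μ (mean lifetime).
(22.09, 23.71)

t-interval (σ unknown):
df = n - 1 = 59
t* = 1.296 for 80% confidence

Margin of error = t* · s/√n = 1.296 · 4.87/√60 = 0.81

CI: (22.09, 23.71)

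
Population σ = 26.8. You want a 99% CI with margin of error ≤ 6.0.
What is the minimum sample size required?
n ≥ 133

For margin E ≤ 6.0:
n ≥ (z* · σ / E)²
n ≥ (2.576 · 26.8 / 6.0)²
n ≥ 132.39

Minimum n = 133 (rounding up)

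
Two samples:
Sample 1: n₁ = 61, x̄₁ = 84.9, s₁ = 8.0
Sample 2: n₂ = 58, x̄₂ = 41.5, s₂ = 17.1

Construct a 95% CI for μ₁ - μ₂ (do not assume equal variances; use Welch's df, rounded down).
(38.49, 48.31)

Difference: x̄₁ - x̄₂ = 43.40
SE = √(s₁²/n₁ + s₂²/n₂) = √(8.0²/61 + 17.1²/58) = 2.4679
df = 79.91 → 79 (Welch–Satterthwaite, rounded down)
t* = 1.990

CI: 43.40 ± 1.990 · 2.4679 = 43.40 ± 4.91 = (38.49, 48.31)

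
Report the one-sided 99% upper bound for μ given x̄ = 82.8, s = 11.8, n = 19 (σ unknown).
μ ≤ 89.71

Upper bound (one-sided):
t* = 2.552 (one-sided for 99%)
Upper bound = x̄ + t* · s/√n = 82.8 + 2.552 · 11.8/√19 = 89.71

We are 99% confident that μ ≤ 89.71.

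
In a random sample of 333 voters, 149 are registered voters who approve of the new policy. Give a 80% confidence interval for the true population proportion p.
(0.413, 0.482)

Proportion CI:
p̂ = 149/333 = 0.44745
SE = √(p̂(1-p̂)/n) = √(0.44745 · 0.55255 / 333) = 0.02725

z* = 1.282
Margin = z* · SE = 1.282 · 0.02725 = 0.0349

CI: 0.44745 ± 0.0349 = (0.413, 0.482)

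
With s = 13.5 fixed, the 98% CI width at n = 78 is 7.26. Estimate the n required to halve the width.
n ≈ 312

CI width ∝ 1/√n
To reduce width by factor 2, need √n to grow by 2 → need 2² = 4 times as many samples.

Current: n = 78, width = 7.26
New: n = 312, width ≈ 3.57

Width reduced by factor of 7.26/3.57 = 2.03.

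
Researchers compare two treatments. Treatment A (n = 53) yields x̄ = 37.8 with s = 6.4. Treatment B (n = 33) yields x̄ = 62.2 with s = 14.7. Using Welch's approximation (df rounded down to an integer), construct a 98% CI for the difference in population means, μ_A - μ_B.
(-30.96, -17.84)

Difference: x̄₁ - x̄₂ = -24.40
SE = √(s₁²/n₁ + s₂²/n₂) = √(6.4²/53 + 14.7²/33) = 2.7057
df = 39.66 → 39 (Welch–Satterthwaite, rounded down)
t* = 2.426

CI: -24.40 ± 2.426 · 2.7057 = -24.40 ± 6.56 = (-30.96, -17.84)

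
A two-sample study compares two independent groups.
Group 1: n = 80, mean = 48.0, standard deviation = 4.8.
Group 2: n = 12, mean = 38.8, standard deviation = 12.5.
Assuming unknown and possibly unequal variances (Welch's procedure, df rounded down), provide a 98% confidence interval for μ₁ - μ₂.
(-0.72, 19.12)

Difference: x̄₁ - x̄₂ = 9.20
SE = √(s₁²/n₁ + s₂²/n₂) = √(4.8²/80 + 12.5²/12) = 3.6481
df = 11.49 → 11 (Welch–Satterthwaite, rounded down)
t* = 2.718

CI: 9.20 ± 2.718 · 3.6481 = 9.20 ± 9.92 = (-0.72, 19.12)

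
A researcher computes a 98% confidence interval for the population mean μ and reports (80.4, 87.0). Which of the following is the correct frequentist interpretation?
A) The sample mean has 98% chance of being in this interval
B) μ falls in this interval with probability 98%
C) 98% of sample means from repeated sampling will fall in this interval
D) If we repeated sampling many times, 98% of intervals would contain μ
D

A) Wrong — x̄ is observed and sits in the interval by construction.
B) Wrong — μ is fixed; the randomness lives in the interval, not in μ.
C) Wrong — coverage applies to intervals containing μ, not to future x̄ values.
D) Correct — this is the frequentist long-run coverage interpretation.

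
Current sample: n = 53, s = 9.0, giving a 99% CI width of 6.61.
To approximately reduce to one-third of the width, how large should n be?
n ≈ 477

CI width ∝ 1/√n
To reduce width by factor 3, need √n to grow by 3 → need 3² = 9 times as many samples.

Current: n = 53, width = 6.61
New: n = 477, width ≈ 2.13

Width reduced by factor of 6.61/2.13 = 3.10.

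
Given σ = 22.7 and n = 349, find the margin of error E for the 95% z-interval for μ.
Margin of error = 2.38

Margin of error = z* · σ/√n
= 1.960 · 22.7/√349
= 1.960 · 22.7/18.6815
= 2.38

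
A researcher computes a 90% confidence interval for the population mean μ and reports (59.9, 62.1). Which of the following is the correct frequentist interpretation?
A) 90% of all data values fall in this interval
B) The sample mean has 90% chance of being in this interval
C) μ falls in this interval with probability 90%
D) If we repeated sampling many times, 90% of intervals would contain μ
D

A) Wrong — a CI is about the parameter μ, not individual data values.
B) Wrong — x̄ is observed and sits in the interval by construction.
C) Wrong — μ is fixed; the randomness lives in the interval, not in μ.
D) Correct — this is the frequentist long-run coverage interpretation.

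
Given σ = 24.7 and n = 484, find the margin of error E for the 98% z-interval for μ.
Margin of error = 2.61

Margin of error = z* · σ/√n
= 2.326 · 24.7/√484
= 2.326 · 24.7/22.0000
= 2.61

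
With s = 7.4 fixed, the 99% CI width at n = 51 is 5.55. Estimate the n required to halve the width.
n ≈ 204

CI width ∝ 1/√n
To reduce width by factor 2, need √n to grow by 2 → need 2² = 4 times as many samples.

Current: n = 51, width = 5.55
New: n = 204, width ≈ 2.69

Width reduced by factor of 5.55/2.69 = 2.06.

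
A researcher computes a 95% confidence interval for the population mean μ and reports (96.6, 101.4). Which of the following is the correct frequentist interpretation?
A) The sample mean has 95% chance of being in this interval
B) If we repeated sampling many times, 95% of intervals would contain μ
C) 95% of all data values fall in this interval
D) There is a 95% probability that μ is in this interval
B

A) Wrong — x̄ is observed and sits in the interval by construction.
B) Correct — this is the frequentist long-run coverage interpretation.
C) Wrong — a CI is about the parameter μ, not individual data values.
D) Wrong — μ is fixed; the randomness lives in the interval, not in μ.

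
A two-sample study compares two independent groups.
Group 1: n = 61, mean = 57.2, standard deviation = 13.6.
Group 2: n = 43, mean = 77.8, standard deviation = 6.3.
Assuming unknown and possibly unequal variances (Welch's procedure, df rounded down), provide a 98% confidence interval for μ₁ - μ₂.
(-25.31, -15.89)

Difference: x̄₁ - x̄₂ = -20.60
SE = √(s₁²/n₁ + s₂²/n₂) = √(13.6²/61 + 6.3²/43) = 1.9888
df = 90.15 → 90 (Welch–Satterthwaite, rounded down)
t* = 2.368

CI: -20.60 ± 2.368 · 1.9888 = -20.60 ± 4.71 = (-25.31, -15.89)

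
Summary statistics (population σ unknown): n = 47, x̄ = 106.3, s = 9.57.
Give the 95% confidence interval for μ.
(103.49, 109.11)

t-interval (σ unknown):
df = n - 1 = 46
t* = 2.013 for 95% confidence

Margin of error = t* · s/√n = 2.013 · 9.57/√47 = 2.81

CI: (103.49, 109.11)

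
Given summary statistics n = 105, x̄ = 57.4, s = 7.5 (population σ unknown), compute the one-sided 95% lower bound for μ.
μ ≥ 56.19

Lower bound (one-sided):
t* = 1.660 (one-sided for 95%)
Lower bound = x̄ - t* · s/√n = 57.4 - 1.660 · 7.5/√105 = 56.19

We are 95% confident that μ ≥ 56.19.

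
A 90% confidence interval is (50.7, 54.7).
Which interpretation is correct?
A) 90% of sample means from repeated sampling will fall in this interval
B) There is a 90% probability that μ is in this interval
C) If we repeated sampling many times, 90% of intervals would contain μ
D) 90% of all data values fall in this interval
C

A) Wrong — coverage applies to intervals containing μ, not to future x̄ values.
B) Wrong — μ is fixed; the randomness lives in the interval, not in μ.
C) Correct — this is the frequentist long-run coverage interpretation.
D) Wrong — a CI is about the parameter μ, not individual data values.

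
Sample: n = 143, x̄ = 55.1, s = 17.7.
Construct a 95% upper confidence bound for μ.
μ ≤ 57.55

Upper bound (one-sided):
t* = 1.656 (one-sided for 95%)
Upper bound = x̄ + t* · s/√n = 55.1 + 1.656 · 17.7/√143 = 57.55

We are 95% confident that μ ≤ 57.55.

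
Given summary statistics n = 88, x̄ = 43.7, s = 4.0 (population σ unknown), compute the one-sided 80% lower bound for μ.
μ ≥ 43.34

Lower bound (one-sided):
t* = 0.846 (one-sided for 80%)
Lower bound = x̄ - t* · s/√n = 43.7 - 0.846 · 4.0/√88 = 43.34

We are 80% confident that μ ≥ 43.34.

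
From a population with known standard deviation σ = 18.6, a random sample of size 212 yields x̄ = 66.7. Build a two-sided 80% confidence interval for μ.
(65.06, 68.34)

z-interval (σ known):
z* = 1.282 for 80% confidence

Margin of error = z* · σ/√n = 1.282 · 18.6/√212 = 1.64

CI: (66.7 - 1.64, 66.7 + 1.64) = (65.06, 68.34)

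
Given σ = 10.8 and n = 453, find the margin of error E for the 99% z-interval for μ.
Margin of error = 1.31

Margin of error = z* · σ/√n
= 2.576 · 10.8/√453
= 2.576 · 10.8/21.2838
= 1.31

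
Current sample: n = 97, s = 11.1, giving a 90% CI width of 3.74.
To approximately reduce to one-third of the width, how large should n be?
n ≈ 873

CI width ∝ 1/√n
To reduce width by factor 3, need √n to grow by 3 → need 3² = 9 times as many samples.

Current: n = 97, width = 3.74
New: n = 873, width ≈ 1.24

Width reduced by factor of 3.74/1.24 = 3.02.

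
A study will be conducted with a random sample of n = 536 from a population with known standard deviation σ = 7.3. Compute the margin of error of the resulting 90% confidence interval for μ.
Margin of error = 0.52

Margin of error = z* · σ/√n
= 1.645 · 7.3/√536
= 1.645 · 7.3/23.1517
= 0.52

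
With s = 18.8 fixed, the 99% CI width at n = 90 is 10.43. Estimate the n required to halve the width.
n ≈ 360

CI width ∝ 1/√n
To reduce width by factor 2, need √n to grow by 2 → need 2² = 4 times as many samples.

Current: n = 90, width = 10.43
New: n = 360, width ≈ 5.13

Width reduced by factor of 10.43/5.13 = 2.03.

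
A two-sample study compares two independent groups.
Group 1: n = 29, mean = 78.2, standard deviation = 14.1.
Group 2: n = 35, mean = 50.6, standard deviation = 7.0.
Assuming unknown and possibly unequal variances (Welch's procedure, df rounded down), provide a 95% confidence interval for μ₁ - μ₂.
(21.79, 33.41)

Difference: x̄₁ - x̄₂ = 27.60
SE = √(s₁²/n₁ + s₂²/n₂) = √(14.1²/29 + 7.0²/35) = 2.8732
df = 39.26 → 39 (Welch–Satterthwaite, rounded down)
t* = 2.023

CI: 27.60 ± 2.023 · 2.8732 = 27.60 ± 5.81 = (21.79, 33.41)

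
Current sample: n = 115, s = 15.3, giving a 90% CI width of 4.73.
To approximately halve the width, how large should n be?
n ≈ 460

CI width ∝ 1/√n
To reduce width by factor 2, need √n to grow by 2 → need 2² = 4 times as many samples.

Current: n = 115, width = 4.73
New: n = 460, width ≈ 2.35

Width reduced by factor of 4.73/2.35 = 2.01.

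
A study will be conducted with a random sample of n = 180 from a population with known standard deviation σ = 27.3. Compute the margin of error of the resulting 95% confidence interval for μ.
Margin of error = 3.99

Margin of error = z* · σ/√n
= 1.960 · 27.3/√180
= 1.960 · 27.3/13.4164
= 3.99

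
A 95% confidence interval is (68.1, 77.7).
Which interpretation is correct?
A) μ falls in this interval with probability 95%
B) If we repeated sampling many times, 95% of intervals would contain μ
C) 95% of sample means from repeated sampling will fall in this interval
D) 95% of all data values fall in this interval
B

A) Wrong — μ is fixed; the randomness lives in the interval, not in μ.
B) Correct — this is the frequentist long-run coverage interpretation.
C) Wrong — coverage applies to intervals containing μ, not to future x̄ values.
D) Wrong — a CI is about the parameter μ, not individual data values.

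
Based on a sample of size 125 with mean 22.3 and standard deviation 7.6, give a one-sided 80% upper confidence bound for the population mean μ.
μ ≤ 22.87

Upper bound (one-sided):
t* = 0.845 (one-sided for 80%)
Upper bound = x̄ + t* · s/√n = 22.3 + 0.845 · 7.6/√125 = 22.87

We are 80% confident that μ ≤ 22.87.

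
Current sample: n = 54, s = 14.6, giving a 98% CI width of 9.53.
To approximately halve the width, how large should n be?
n ≈ 216

CI width ∝ 1/√n
To reduce width by factor 2, need √n to grow by 2 → need 2² = 4 times as many samples.

Current: n = 54, width = 9.53
New: n = 216, width ≈ 4.66

Width reduced by factor of 9.53/4.66 = 2.05.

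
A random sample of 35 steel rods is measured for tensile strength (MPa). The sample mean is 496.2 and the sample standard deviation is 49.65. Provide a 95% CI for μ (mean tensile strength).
(479.15, 513.25)

t-interval (σ unknown):
df = n - 1 = 34
t* = 2.032 for 95% confidence

Margin of error = t* · s/√n = 2.032 · 49.65/√35 = 17.05

CI: (479.15, 513.25)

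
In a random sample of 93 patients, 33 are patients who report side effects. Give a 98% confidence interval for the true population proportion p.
(0.239, 0.470)

Proportion CI:
p̂ = 33/93 = 0.35484
SE = √(p̂(1-p̂)/n) = √(0.35484 · 0.64516 / 93) = 0.04961

z* = 2.326
Margin = z* · SE = 2.326 · 0.04961 = 0.1154

CI: 0.35484 ± 0.1154 = (0.239, 0.470)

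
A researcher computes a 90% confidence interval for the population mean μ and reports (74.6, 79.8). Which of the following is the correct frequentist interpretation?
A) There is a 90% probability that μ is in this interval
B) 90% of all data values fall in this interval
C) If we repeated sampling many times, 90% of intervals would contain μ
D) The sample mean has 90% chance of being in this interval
C

A) Wrong — μ is fixed; the randomness lives in the interval, not in μ.
B) Wrong — a CI is about the parameter μ, not individual data values.
C) Correct — this is the frequentist long-run coverage interpretation.
D) Wrong — x̄ is observed and sits in the interval by construction.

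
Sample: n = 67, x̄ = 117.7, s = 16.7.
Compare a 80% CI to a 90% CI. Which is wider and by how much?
90% CI is wider by 1.53

df = 66
80% CI: t* = 1.295, (115.06, 120.34), width = 2 · t* · s/√n = 5.28
90% CI: t* = 1.668, (114.30, 121.10), width = 2 · t* · s/√n = 6.81

The 90% CI is wider by 6.81 - 5.28 = 1.53.
Higher confidence requires a wider interval.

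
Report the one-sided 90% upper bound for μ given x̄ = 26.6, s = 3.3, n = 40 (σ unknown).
μ ≤ 27.28

Upper bound (one-sided):
t* = 1.304 (one-sided for 90%)
Upper bound = x̄ + t* · s/√n = 26.6 + 1.304 · 3.3/√40 = 27.28

We are 90% confident that μ ≤ 27.28.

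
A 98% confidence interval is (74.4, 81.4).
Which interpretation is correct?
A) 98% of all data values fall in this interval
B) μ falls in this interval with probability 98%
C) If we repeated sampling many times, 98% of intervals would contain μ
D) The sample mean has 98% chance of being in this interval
C

A) Wrong — a CI is about the parameter μ, not individual data values.
B) Wrong — μ is fixed; the randomness lives in the interval, not in μ.
C) Correct — this is the frequentist long-run coverage interpretation.
D) Wrong — x̄ is observed and sits in the interval by construction.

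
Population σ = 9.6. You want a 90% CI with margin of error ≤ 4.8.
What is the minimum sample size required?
n ≥ 11

For margin E ≤ 4.8:
n ≥ (z* · σ / E)²
n ≥ (1.645 · 9.6 / 4.8)²
n ≥ 10.82

Minimum n = 11 (rounding up)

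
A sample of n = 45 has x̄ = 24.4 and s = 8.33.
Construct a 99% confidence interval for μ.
(21.06, 27.74)

t-interval (σ unknown):
df = n - 1 = 44
t* = 2.692 for 99% confidence

Margin of error = t* · s/√n = 2.692 · 8.33/√45 = 3.34

CI: (21.06, 27.74)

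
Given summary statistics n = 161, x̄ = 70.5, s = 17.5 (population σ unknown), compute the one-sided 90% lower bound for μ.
μ ≥ 68.72

Lower bound (one-sided):
t* = 1.287 (one-sided for 90%)
Lower bound = x̄ - t* · s/√n = 70.5 - 1.287 · 17.5/√161 = 68.72

We are 90% confident that μ ≥ 68.72.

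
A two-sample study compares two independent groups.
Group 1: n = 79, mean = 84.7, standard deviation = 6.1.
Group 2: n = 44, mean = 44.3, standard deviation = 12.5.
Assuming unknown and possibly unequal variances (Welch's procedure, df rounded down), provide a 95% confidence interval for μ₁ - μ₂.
(36.38, 44.42)

Difference: x̄₁ - x̄₂ = 40.40
SE = √(s₁²/n₁ + s₂²/n₂) = √(6.1²/79 + 12.5²/44) = 2.0055
df = 54.63 → 54 (Welch–Satterthwaite, rounded down)
t* = 2.005

CI: 40.40 ± 2.005 · 2.0055 = 40.40 ± 4.02 = (36.38, 44.42)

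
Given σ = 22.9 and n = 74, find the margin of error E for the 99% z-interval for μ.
Margin of error = 6.86

Margin of error = z* · σ/√n
= 2.576 · 22.9/√74
= 2.576 · 22.9/8.6023
= 6.86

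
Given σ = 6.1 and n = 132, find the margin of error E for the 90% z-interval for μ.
Margin of error = 0.87

Margin of error = z* · σ/√n
= 1.645 · 6.1/√132
= 1.645 · 6.1/11.4891
= 0.87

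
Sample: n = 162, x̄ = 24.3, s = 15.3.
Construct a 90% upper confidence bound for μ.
μ ≤ 25.85

Upper bound (one-sided):
t* = 1.287 (one-sided for 90%)
Upper bound = x̄ + t* · s/√n = 24.3 + 1.287 · 15.3/√162 = 25.85

We are 90% confident that μ ≤ 25.85.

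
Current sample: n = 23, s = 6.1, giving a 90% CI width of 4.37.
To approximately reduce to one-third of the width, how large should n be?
n ≈ 207

CI width ∝ 1/√n
To reduce width by factor 3, need √n to grow by 3 → need 3² = 9 times as many samples.

Current: n = 23, width = 4.37
New: n = 207, width ≈ 1.40

Width reduced by factor of 4.37/1.40 = 3.12.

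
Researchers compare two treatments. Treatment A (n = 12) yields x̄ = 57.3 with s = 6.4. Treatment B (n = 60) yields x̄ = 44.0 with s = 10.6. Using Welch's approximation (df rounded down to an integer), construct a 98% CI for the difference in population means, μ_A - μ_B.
(7.57, 19.03)

Difference: x̄₁ - x̄₂ = 13.30
SE = √(s₁²/n₁ + s₂²/n₂) = √(6.4²/12 + 10.6²/60) = 2.2991
df = 24.98 → 24 (Welch–Satterthwaite, rounded down)
t* = 2.492

CI: 13.30 ± 2.492 · 2.2991 = 13.30 ± 5.73 = (7.57, 19.03)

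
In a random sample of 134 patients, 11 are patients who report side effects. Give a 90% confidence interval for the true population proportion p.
(0.043, 0.121)

Proportion CI:
p̂ = 11/134 = 0.08209
SE = √(p̂(1-p̂)/n) = √(0.08209 · 0.91791 / 134) = 0.02371

z* = 1.645
Margin = z* · SE = 1.645 · 0.02371 = 0.0390

CI: 0.08209 ± 0.0390 = (0.043, 0.121)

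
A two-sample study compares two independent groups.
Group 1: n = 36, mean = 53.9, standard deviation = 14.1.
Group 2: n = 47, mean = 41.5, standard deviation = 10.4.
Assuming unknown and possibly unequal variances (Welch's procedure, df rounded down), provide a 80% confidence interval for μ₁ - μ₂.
(8.78, 16.02)

Difference: x̄₁ - x̄₂ = 12.40
SE = √(s₁²/n₁ + s₂²/n₂) = √(14.1²/36 + 10.4²/47) = 2.7971
df = 62.05 → 62 (Welch–Satterthwaite, rounded down)
t* = 1.295

CI: 12.40 ± 1.295 · 2.7971 = 12.40 ± 3.62 = (8.78, 16.02)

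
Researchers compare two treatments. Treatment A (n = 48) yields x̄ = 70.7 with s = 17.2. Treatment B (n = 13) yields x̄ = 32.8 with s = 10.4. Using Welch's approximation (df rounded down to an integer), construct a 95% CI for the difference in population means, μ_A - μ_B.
(30.14, 45.66)

Difference: x̄₁ - x̄₂ = 37.90
SE = √(s₁²/n₁ + s₂²/n₂) = √(17.2²/48 + 10.4²/13) = 3.8057
df = 31.90 → 31 (Welch–Satterthwaite, rounded down)
t* = 2.040

CI: 37.90 ± 2.040 · 3.8057 = 37.90 ± 7.76 = (30.14, 45.66)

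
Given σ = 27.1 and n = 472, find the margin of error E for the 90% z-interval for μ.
Margin of error = 2.05

Margin of error = z* · σ/√n
= 1.645 · 27.1/√472
= 1.645 · 27.1/21.7256
= 2.05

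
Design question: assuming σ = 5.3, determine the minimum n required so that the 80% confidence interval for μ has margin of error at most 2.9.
n ≥ 6

For margin E ≤ 2.9:
n ≥ (z* · σ / E)²
n ≥ (1.282 · 5.3 / 2.9)²
n ≥ 5.49

Minimum n = 6 (rounding up)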